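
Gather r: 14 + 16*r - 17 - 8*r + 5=8*r + 2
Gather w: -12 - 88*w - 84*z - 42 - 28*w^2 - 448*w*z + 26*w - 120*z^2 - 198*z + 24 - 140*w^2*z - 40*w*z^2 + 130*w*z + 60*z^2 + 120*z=w^2*(-140*z - 28) + w*(-40*z^2 - 318*z - 62) - 60*z^2 - 162*z - 30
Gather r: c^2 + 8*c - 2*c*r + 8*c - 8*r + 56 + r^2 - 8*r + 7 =c^2 + 16*c + r^2 + r*(-2*c - 16) + 63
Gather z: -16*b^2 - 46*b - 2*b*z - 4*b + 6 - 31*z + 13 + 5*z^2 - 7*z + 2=-16*b^2 - 50*b + 5*z^2 + z*(-2*b - 38) + 21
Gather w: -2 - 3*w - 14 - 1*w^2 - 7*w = -w^2 - 10*w - 16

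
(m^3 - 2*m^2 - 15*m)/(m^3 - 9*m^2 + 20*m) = (m + 3)/(m - 4)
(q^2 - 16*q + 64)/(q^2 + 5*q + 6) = (q^2 - 16*q + 64)/(q^2 + 5*q + 6)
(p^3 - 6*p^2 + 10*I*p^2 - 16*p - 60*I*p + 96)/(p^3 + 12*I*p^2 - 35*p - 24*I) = (p^2 + 2*p*(-3 + I) - 12*I)/(p^2 + 4*I*p - 3)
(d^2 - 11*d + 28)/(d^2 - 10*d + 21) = (d - 4)/(d - 3)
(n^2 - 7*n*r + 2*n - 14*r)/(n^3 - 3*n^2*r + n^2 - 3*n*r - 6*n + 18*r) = (n^2 - 7*n*r + 2*n - 14*r)/(n^3 - 3*n^2*r + n^2 - 3*n*r - 6*n + 18*r)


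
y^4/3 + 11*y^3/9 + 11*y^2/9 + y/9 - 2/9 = (y/3 + 1/3)*(y - 1/3)*(y + 1)*(y + 2)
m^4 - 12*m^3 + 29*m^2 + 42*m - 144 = (m - 8)*(m - 3)^2*(m + 2)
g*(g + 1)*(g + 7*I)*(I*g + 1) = I*g^4 - 6*g^3 + I*g^3 - 6*g^2 + 7*I*g^2 + 7*I*g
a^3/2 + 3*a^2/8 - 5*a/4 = a*(a/2 + 1)*(a - 5/4)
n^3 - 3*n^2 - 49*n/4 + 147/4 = (n - 7/2)*(n - 3)*(n + 7/2)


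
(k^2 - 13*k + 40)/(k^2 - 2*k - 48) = (k - 5)/(k + 6)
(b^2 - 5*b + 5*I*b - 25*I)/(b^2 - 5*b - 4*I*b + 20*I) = (b + 5*I)/(b - 4*I)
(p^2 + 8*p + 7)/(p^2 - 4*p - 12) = (p^2 + 8*p + 7)/(p^2 - 4*p - 12)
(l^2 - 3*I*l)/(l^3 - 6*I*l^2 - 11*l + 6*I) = l/(l^2 - 3*I*l - 2)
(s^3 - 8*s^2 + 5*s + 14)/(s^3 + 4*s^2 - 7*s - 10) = (s - 7)/(s + 5)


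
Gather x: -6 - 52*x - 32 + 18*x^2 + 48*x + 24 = 18*x^2 - 4*x - 14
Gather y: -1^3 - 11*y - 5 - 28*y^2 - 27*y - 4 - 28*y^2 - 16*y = -56*y^2 - 54*y - 10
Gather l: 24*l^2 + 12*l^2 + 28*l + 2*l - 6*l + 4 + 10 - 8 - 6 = 36*l^2 + 24*l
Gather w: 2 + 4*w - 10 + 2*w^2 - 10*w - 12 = 2*w^2 - 6*w - 20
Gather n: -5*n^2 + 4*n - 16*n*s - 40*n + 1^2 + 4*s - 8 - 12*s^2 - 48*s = -5*n^2 + n*(-16*s - 36) - 12*s^2 - 44*s - 7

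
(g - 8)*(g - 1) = g^2 - 9*g + 8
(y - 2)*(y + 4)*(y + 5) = y^3 + 7*y^2 + 2*y - 40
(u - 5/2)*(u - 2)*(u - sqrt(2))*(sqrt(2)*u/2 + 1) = sqrt(2)*u^4/2 - 9*sqrt(2)*u^3/4 + 3*sqrt(2)*u^2/2 + 9*sqrt(2)*u/2 - 5*sqrt(2)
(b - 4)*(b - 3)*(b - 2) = b^3 - 9*b^2 + 26*b - 24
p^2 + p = p*(p + 1)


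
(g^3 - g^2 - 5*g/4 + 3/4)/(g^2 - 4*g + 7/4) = (2*g^2 - g - 3)/(2*g - 7)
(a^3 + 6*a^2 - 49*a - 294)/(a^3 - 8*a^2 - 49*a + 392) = (a + 6)/(a - 8)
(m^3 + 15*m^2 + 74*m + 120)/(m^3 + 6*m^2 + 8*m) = (m^2 + 11*m + 30)/(m*(m + 2))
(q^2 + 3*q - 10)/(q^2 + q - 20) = (q - 2)/(q - 4)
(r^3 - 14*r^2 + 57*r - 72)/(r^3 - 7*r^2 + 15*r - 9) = (r - 8)/(r - 1)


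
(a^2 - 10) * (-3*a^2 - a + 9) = -3*a^4 - a^3 + 39*a^2 + 10*a - 90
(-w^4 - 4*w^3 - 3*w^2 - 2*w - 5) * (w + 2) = -w^5 - 6*w^4 - 11*w^3 - 8*w^2 - 9*w - 10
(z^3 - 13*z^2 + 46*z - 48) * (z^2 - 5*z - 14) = z^5 - 18*z^4 + 97*z^3 - 96*z^2 - 404*z + 672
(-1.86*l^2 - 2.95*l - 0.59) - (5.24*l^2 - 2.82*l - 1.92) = -7.1*l^2 - 0.13*l + 1.33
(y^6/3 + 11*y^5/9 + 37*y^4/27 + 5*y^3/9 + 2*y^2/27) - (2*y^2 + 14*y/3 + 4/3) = y^6/3 + 11*y^5/9 + 37*y^4/27 + 5*y^3/9 - 52*y^2/27 - 14*y/3 - 4/3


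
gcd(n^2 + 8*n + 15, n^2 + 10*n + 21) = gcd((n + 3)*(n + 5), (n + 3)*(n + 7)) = n + 3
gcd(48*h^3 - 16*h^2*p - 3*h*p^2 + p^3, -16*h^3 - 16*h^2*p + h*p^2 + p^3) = -16*h^2 + p^2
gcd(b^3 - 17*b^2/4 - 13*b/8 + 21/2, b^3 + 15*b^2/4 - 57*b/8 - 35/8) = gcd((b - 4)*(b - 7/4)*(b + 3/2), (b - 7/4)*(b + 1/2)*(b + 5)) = b - 7/4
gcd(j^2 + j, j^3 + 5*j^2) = j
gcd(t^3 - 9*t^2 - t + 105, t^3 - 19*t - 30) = t^2 - 2*t - 15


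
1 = 1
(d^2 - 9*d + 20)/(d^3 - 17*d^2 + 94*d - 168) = (d - 5)/(d^2 - 13*d + 42)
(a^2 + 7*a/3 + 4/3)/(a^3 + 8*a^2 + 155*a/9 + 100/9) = 3*(a + 1)/(3*a^2 + 20*a + 25)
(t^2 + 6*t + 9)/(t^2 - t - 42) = (t^2 + 6*t + 9)/(t^2 - t - 42)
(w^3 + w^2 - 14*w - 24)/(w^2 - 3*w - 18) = (w^2 - 2*w - 8)/(w - 6)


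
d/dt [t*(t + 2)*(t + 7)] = 3*t^2 + 18*t + 14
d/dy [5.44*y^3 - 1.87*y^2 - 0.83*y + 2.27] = 16.32*y^2 - 3.74*y - 0.83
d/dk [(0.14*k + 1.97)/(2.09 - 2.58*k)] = (13.868016*k - 11.234168)/(2.58*k - 2.09)^3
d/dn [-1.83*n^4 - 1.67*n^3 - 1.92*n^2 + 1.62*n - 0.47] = -7.32*n^3 - 5.01*n^2 - 3.84*n + 1.62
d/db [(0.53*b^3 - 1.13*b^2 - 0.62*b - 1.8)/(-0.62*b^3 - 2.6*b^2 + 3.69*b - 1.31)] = (-2.0786*b^4 + 3.1426*b^3 - 11.2126*b^2 - 6.3994*b + 7.4542)/(0.3844*b^6 + 3.224*b^5 + 2.1844*b^4 - 17.5636*b^3 + 20.4281*b^2 - 9.6678*b + 1.7161)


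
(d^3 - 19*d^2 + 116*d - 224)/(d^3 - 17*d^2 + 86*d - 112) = (d - 4)/(d - 2)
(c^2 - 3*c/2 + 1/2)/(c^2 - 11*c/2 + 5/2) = (c - 1)/(c - 5)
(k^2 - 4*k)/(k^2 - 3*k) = (k - 4)/(k - 3)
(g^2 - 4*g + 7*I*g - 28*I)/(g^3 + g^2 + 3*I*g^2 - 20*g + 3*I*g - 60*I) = (g + 7*I)/(g^2 + g*(5 + 3*I) + 15*I)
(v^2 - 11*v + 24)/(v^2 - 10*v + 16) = (v - 3)/(v - 2)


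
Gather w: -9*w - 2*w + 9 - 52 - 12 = -11*w - 55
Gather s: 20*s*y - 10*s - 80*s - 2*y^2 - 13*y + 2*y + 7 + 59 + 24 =s*(20*y - 90) - 2*y^2 - 11*y + 90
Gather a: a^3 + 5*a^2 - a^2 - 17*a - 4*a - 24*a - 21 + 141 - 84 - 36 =a^3 + 4*a^2 - 45*a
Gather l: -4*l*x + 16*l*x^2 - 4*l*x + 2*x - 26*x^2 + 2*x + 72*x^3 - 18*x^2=l*(16*x^2 - 8*x) + 72*x^3 - 44*x^2 + 4*x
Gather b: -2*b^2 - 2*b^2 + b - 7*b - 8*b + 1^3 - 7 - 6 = -4*b^2 - 14*b - 12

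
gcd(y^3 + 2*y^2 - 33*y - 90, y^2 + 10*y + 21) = y + 3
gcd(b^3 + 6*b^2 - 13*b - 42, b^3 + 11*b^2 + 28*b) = b + 7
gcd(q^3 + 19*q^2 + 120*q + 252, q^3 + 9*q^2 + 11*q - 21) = q + 7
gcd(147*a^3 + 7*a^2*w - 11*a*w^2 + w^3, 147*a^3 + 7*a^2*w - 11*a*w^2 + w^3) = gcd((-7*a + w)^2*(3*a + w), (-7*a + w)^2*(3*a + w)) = 147*a^3 + 7*a^2*w - 11*a*w^2 + w^3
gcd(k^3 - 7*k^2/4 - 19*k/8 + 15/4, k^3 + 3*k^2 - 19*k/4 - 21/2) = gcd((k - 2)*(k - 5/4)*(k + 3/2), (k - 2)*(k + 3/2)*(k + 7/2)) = k^2 - k/2 - 3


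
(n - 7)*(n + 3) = n^2 - 4*n - 21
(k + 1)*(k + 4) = k^2 + 5*k + 4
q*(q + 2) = q^2 + 2*q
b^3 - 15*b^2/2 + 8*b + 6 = (b - 6)*(b - 2)*(b + 1/2)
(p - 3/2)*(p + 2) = p^2 + p/2 - 3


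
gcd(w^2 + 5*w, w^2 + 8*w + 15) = w + 5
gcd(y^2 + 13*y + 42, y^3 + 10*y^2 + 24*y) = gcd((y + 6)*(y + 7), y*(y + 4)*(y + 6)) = y + 6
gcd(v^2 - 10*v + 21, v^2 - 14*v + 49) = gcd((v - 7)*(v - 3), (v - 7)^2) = v - 7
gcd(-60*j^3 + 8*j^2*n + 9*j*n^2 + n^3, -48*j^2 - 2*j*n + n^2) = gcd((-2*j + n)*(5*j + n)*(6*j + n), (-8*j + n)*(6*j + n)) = 6*j + n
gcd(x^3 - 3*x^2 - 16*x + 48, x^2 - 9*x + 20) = x - 4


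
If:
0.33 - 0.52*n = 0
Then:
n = 0.63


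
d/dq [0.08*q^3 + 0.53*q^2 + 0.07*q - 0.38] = 0.24*q^2 + 1.06*q + 0.07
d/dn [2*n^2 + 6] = 4*n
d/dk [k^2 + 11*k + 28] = 2*k + 11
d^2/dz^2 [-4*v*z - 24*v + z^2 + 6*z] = 2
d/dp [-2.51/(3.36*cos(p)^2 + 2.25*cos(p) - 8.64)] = -(16.8672*cos(p) + 5.6475)*sin(p)/(3.36*cos(p)^2 + 2.25*cos(p) - 8.64)^2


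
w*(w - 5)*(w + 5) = w^3 - 25*w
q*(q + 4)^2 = q^3 + 8*q^2 + 16*q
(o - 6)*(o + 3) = o^2 - 3*o - 18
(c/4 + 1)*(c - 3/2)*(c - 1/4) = c^3/4 + 9*c^2/16 - 53*c/32 + 3/8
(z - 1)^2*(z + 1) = z^3 - z^2 - z + 1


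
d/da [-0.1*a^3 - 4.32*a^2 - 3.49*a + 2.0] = -0.3*a^2 - 8.64*a - 3.49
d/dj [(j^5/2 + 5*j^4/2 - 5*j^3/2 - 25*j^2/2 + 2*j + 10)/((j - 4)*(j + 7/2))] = (6*j^6 + 16*j^5 - 165*j^4 - 550*j^3 + 437*j^2 + 1320*j - 92)/(4*j^4 - 4*j^3 - 111*j^2 + 56*j + 784)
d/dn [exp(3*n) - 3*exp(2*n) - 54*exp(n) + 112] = 3*(exp(2*n) - 2*exp(n) - 18)*exp(n)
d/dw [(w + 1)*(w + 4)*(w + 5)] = 3*w^2 + 20*w + 29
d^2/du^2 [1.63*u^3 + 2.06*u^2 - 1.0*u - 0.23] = 9.78*u + 4.12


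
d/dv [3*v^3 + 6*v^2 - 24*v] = 9*v^2 + 12*v - 24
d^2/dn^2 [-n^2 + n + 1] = -2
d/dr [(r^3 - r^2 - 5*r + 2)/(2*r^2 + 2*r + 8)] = (r^4/2 + r^3 + 8*r^2 - 6*r - 11)/(r^4 + 2*r^3 + 9*r^2 + 8*r + 16)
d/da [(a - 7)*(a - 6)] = 2*a - 13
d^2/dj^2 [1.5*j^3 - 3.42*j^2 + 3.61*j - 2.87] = 9.0*j - 6.84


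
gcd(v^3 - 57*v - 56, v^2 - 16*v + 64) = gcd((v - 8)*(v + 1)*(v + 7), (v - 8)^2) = v - 8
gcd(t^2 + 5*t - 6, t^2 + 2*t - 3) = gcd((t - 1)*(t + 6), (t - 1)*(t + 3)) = t - 1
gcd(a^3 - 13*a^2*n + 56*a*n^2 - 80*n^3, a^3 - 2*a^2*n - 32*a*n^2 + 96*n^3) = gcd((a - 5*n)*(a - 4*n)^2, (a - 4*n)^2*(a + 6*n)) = a^2 - 8*a*n + 16*n^2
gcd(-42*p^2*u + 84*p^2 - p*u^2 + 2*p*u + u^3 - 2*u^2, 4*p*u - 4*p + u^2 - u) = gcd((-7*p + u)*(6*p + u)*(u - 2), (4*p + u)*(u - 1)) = 1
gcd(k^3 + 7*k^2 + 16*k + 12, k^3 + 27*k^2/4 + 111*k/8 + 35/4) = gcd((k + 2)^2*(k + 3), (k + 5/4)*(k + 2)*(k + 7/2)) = k + 2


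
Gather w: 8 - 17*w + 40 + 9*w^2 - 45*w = 9*w^2 - 62*w + 48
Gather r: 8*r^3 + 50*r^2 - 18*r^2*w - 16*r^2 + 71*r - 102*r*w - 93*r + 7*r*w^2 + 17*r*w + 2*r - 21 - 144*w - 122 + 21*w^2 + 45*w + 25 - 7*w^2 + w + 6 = 8*r^3 + r^2*(34 - 18*w) + r*(7*w^2 - 85*w - 20) + 14*w^2 - 98*w - 112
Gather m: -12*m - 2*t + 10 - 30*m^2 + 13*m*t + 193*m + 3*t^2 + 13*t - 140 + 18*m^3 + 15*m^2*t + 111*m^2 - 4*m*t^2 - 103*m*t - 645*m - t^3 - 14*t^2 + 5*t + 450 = 18*m^3 + m^2*(15*t + 81) + m*(-4*t^2 - 90*t - 464) - t^3 - 11*t^2 + 16*t + 320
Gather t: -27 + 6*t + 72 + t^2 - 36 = t^2 + 6*t + 9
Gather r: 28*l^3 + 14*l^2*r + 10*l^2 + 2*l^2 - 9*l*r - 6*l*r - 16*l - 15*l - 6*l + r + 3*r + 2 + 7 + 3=28*l^3 + 12*l^2 - 37*l + r*(14*l^2 - 15*l + 4) + 12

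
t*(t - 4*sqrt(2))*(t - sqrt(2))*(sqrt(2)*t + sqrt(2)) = sqrt(2)*t^4 - 10*t^3 + sqrt(2)*t^3 - 10*t^2 + 8*sqrt(2)*t^2 + 8*sqrt(2)*t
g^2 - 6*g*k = g*(g - 6*k)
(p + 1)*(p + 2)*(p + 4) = p^3 + 7*p^2 + 14*p + 8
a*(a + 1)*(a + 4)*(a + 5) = a^4 + 10*a^3 + 29*a^2 + 20*a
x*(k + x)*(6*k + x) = 6*k^2*x + 7*k*x^2 + x^3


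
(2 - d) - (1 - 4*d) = 3*d + 1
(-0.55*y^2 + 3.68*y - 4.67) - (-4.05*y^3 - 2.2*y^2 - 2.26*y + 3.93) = 4.05*y^3 + 1.65*y^2 + 5.94*y - 8.6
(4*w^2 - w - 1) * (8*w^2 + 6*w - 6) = 32*w^4 + 16*w^3 - 38*w^2 + 6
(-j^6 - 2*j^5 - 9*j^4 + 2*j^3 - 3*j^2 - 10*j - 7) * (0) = 0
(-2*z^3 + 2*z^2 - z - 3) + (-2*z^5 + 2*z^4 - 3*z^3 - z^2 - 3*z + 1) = -2*z^5 + 2*z^4 - 5*z^3 + z^2 - 4*z - 2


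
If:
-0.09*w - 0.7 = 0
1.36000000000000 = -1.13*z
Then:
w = -7.78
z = -1.20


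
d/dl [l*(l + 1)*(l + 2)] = 3*l^2 + 6*l + 2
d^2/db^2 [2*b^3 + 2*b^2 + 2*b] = 12*b + 4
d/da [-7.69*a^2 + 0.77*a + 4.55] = 0.77 - 15.38*a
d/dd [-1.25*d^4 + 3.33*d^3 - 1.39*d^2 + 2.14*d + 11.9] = -5.0*d^3 + 9.99*d^2 - 2.78*d + 2.14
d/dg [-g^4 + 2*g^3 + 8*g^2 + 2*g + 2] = -4*g^3 + 6*g^2 + 16*g + 2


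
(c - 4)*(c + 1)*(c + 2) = c^3 - c^2 - 10*c - 8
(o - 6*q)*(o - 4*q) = o^2 - 10*o*q + 24*q^2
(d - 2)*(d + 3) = d^2 + d - 6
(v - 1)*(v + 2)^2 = v^3 + 3*v^2 - 4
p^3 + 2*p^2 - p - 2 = (p - 1)*(p + 1)*(p + 2)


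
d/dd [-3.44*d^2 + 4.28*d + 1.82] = 4.28 - 6.88*d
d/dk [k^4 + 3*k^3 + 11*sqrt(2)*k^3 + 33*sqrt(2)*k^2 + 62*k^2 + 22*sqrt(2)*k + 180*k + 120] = 4*k^3 + 9*k^2 + 33*sqrt(2)*k^2 + 66*sqrt(2)*k + 124*k + 22*sqrt(2) + 180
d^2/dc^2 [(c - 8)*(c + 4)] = 2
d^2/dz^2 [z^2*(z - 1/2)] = 6*z - 1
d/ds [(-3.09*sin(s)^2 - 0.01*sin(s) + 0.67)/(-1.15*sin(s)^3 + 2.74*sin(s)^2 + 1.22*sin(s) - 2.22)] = (-3.5535*sin(s)^4 - 0.0229999999999997*sin(s)^3 - 1.4309*sin(s)^2 + 10.048*sin(s) - 0.7952)*cos(s)/(1.3225*sin(s)^6 - 6.302*sin(s)^5 + 4.7016*sin(s)^4 + 11.7916*sin(s)^3 - 10.6772*sin(s)^2 - 5.4168*sin(s) + 4.9284)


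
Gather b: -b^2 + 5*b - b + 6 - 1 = -b^2 + 4*b + 5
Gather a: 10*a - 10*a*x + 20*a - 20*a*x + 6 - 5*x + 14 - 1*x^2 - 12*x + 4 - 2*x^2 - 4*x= a*(30 - 30*x) - 3*x^2 - 21*x + 24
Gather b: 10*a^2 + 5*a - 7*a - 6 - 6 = 10*a^2 - 2*a - 12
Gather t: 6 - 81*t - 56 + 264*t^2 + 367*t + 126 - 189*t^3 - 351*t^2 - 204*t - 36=-189*t^3 - 87*t^2 + 82*t + 40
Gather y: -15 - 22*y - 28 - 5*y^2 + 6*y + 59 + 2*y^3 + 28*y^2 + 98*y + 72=2*y^3 + 23*y^2 + 82*y + 88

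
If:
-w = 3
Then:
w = -3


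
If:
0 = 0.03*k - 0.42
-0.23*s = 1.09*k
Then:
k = 14.00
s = -66.35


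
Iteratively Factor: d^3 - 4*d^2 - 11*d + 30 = (d - 5)*(d^2 + d - 6) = (d - 5)*(d + 3)*(d - 2)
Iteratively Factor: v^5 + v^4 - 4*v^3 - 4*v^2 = (v + 2)*(v^4 - v^3 - 2*v^2) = (v - 2)*(v + 2)*(v^3 + v^2) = v*(v - 2)*(v + 2)*(v^2 + v) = v^2*(v - 2)*(v + 2)*(v + 1)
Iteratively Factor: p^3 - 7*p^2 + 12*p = (p - 3)*(p^2 - 4*p) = p*(p - 3)*(p - 4)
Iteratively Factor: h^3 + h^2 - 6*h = (h + 3)*(h^2 - 2*h) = h*(h + 3)*(h - 2)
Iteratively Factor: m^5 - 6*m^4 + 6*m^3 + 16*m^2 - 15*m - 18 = (m + 1)*(m^4 - 7*m^3 + 13*m^2 + 3*m - 18) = (m - 3)*(m + 1)*(m^3 - 4*m^2 + m + 6) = (m - 3)*(m + 1)^2*(m^2 - 5*m + 6) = (m - 3)^2*(m + 1)^2*(m - 2)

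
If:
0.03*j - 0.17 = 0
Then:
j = 5.67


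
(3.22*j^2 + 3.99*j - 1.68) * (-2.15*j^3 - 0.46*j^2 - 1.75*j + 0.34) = -6.923*j^5 - 10.0597*j^4 - 3.8584*j^3 - 5.1149*j^2 + 4.2966*j - 0.5712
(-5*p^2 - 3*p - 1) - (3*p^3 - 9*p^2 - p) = -3*p^3 + 4*p^2 - 2*p - 1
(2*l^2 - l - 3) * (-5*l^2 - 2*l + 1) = -10*l^4 + l^3 + 19*l^2 + 5*l - 3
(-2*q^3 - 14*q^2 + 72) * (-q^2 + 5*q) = 2*q^5 + 4*q^4 - 70*q^3 - 72*q^2 + 360*q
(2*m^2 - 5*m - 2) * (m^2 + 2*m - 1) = 2*m^4 - m^3 - 14*m^2 + m + 2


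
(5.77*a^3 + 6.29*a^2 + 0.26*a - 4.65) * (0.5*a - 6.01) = 2.885*a^4 - 31.5327*a^3 - 37.6729*a^2 - 3.8876*a + 27.9465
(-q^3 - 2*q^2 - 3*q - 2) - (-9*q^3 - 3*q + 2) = 8*q^3 - 2*q^2 - 4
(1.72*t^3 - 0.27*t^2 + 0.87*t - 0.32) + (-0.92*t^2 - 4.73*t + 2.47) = 1.72*t^3 - 1.19*t^2 - 3.86*t + 2.15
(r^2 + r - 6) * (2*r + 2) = 2*r^3 + 4*r^2 - 10*r - 12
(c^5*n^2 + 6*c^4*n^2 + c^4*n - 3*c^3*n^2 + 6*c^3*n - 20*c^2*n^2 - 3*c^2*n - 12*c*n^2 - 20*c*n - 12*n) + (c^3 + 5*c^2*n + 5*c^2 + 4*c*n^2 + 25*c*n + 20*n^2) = c^5*n^2 + 6*c^4*n^2 + c^4*n - 3*c^3*n^2 + 6*c^3*n + c^3 - 20*c^2*n^2 + 2*c^2*n + 5*c^2 - 8*c*n^2 + 5*c*n + 20*n^2 - 12*n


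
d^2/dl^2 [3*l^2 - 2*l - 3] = 6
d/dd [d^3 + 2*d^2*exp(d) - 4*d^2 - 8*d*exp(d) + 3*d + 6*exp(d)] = 2*d^2*exp(d) + 3*d^2 - 4*d*exp(d) - 8*d - 2*exp(d) + 3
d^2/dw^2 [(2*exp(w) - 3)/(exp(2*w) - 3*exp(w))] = (2*exp(3*w) - 6*exp(2*w) + 27*exp(w) - 27)*exp(-w)/(exp(3*w) - 9*exp(2*w) + 27*exp(w) - 27)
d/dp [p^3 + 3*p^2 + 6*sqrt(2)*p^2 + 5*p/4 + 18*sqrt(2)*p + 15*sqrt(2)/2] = 3*p^2 + 6*p + 12*sqrt(2)*p + 5/4 + 18*sqrt(2)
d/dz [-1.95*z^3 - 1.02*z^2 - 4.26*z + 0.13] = -5.85*z^2 - 2.04*z - 4.26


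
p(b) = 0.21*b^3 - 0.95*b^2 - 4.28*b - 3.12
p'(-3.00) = 7.09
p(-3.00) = -4.50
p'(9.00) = 29.65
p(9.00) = 34.50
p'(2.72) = -4.79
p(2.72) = -17.56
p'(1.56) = -5.71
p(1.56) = -11.31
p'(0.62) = -5.22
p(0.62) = -6.09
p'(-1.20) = -1.09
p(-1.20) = 0.29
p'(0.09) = -4.45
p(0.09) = -3.51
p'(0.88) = -5.46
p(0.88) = -7.48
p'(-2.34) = 3.62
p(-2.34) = -1.00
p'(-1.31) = -0.71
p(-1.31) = 0.38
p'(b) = 0.63*b^2 - 1.9*b - 4.28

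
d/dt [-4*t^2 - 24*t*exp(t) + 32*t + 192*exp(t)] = -24*t*exp(t) - 8*t + 168*exp(t) + 32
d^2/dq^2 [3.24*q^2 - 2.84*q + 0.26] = 6.48000000000000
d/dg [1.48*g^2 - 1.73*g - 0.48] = 2.96*g - 1.73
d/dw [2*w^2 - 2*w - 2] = 4*w - 2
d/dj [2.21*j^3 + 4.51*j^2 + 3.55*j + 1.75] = 6.63*j^2 + 9.02*j + 3.55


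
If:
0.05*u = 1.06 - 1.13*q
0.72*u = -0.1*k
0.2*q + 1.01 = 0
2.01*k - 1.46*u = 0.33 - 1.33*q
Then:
No Solution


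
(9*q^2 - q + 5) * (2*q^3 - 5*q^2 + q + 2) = 18*q^5 - 47*q^4 + 24*q^3 - 8*q^2 + 3*q + 10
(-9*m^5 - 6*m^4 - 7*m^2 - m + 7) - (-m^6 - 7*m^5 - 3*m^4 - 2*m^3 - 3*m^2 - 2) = m^6 - 2*m^5 - 3*m^4 + 2*m^3 - 4*m^2 - m + 9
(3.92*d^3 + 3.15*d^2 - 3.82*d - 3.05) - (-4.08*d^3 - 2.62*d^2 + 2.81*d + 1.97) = 8.0*d^3 + 5.77*d^2 - 6.63*d - 5.02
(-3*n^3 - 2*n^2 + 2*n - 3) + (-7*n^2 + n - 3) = -3*n^3 - 9*n^2 + 3*n - 6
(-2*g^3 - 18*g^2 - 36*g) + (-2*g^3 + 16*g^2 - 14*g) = -4*g^3 - 2*g^2 - 50*g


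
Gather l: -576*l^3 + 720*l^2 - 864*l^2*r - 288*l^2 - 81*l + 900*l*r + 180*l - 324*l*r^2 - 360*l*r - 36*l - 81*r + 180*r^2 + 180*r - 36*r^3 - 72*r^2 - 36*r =-576*l^3 + l^2*(432 - 864*r) + l*(-324*r^2 + 540*r + 63) - 36*r^3 + 108*r^2 + 63*r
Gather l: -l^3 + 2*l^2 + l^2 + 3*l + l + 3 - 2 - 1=-l^3 + 3*l^2 + 4*l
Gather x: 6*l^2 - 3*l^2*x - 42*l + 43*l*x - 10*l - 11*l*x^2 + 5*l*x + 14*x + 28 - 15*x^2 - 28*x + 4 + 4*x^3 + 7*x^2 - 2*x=6*l^2 - 52*l + 4*x^3 + x^2*(-11*l - 8) + x*(-3*l^2 + 48*l - 16) + 32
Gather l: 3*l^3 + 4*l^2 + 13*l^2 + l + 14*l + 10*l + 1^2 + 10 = 3*l^3 + 17*l^2 + 25*l + 11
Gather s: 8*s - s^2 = -s^2 + 8*s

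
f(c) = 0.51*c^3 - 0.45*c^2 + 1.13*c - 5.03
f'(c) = 1.53*c^2 - 0.9*c + 1.13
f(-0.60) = -5.98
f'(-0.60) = 2.22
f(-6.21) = -151.54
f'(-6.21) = 65.72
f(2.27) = 1.18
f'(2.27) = 6.97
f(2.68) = 4.58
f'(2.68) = 9.71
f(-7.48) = -252.10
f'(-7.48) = 93.47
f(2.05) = -0.21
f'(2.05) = 5.71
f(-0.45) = -5.68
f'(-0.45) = 1.84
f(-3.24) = -30.76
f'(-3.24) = 20.11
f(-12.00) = -964.67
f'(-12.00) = 232.25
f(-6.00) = -138.17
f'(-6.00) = 61.61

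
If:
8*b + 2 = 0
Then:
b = -1/4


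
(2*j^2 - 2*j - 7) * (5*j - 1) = 10*j^3 - 12*j^2 - 33*j + 7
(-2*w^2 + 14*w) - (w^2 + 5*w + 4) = -3*w^2 + 9*w - 4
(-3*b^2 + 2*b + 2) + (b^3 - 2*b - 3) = b^3 - 3*b^2 - 1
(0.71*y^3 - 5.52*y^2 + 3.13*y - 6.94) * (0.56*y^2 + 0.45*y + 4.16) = 0.3976*y^5 - 2.7717*y^4 + 2.2224*y^3 - 25.4411*y^2 + 9.8978*y - 28.8704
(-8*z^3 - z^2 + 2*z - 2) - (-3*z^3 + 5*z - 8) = -5*z^3 - z^2 - 3*z + 6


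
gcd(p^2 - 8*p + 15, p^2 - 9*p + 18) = p - 3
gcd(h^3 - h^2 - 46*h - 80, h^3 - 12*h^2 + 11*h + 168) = h - 8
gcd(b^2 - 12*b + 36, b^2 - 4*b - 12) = b - 6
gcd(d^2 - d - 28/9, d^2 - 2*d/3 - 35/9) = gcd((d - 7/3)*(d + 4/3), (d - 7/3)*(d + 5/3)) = d - 7/3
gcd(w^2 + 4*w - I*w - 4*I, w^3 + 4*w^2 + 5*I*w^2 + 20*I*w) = w + 4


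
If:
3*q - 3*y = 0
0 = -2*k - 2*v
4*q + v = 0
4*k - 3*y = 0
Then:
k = 0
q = 0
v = 0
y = 0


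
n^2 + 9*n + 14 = (n + 2)*(n + 7)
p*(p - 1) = p^2 - p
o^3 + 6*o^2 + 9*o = o*(o + 3)^2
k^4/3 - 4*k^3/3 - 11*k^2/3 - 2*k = k*(k/3 + 1/3)*(k - 6)*(k + 1)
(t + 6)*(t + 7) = t^2 + 13*t + 42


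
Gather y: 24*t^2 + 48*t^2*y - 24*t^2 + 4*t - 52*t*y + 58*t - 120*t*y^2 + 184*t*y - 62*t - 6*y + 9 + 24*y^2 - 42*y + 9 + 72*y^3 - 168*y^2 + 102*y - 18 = 72*y^3 + y^2*(-120*t - 144) + y*(48*t^2 + 132*t + 54)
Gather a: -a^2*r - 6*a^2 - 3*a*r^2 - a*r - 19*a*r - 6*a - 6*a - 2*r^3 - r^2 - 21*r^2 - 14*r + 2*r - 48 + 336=a^2*(-r - 6) + a*(-3*r^2 - 20*r - 12) - 2*r^3 - 22*r^2 - 12*r + 288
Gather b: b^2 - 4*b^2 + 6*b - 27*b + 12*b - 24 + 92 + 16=-3*b^2 - 9*b + 84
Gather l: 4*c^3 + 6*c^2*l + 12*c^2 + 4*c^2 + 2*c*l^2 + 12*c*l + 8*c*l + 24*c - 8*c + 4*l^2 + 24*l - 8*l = 4*c^3 + 16*c^2 + 16*c + l^2*(2*c + 4) + l*(6*c^2 + 20*c + 16)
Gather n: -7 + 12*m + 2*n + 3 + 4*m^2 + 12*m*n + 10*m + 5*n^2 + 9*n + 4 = 4*m^2 + 22*m + 5*n^2 + n*(12*m + 11)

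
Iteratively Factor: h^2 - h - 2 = (h + 1)*(h - 2)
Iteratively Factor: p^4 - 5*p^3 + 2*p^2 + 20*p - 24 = (p - 2)*(p^3 - 3*p^2 - 4*p + 12) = (p - 2)*(p + 2)*(p^2 - 5*p + 6) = (p - 2)^2*(p + 2)*(p - 3)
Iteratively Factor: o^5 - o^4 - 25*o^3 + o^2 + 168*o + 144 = (o + 1)*(o^4 - 2*o^3 - 23*o^2 + 24*o + 144) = (o + 1)*(o + 3)*(o^3 - 5*o^2 - 8*o + 48) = (o - 4)*(o + 1)*(o + 3)*(o^2 - o - 12) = (o - 4)^2*(o + 1)*(o + 3)*(o + 3)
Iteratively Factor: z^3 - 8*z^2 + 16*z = (z - 4)*(z^2 - 4*z) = (z - 4)^2*(z)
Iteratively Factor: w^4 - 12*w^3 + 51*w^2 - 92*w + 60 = (w - 3)*(w^3 - 9*w^2 + 24*w - 20) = (w - 3)*(w - 2)*(w^2 - 7*w + 10) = (w - 3)*(w - 2)^2*(w - 5)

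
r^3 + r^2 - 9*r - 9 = (r - 3)*(r + 1)*(r + 3)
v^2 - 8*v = v*(v - 8)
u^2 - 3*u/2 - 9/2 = (u - 3)*(u + 3/2)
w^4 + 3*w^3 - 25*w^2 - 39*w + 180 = (w - 3)^2*(w + 4)*(w + 5)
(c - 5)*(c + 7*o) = c^2 + 7*c*o - 5*c - 35*o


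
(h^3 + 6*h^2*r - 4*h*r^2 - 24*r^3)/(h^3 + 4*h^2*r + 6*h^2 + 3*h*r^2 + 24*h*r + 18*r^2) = (h^3 + 6*h^2*r - 4*h*r^2 - 24*r^3)/(h^3 + 4*h^2*r + 6*h^2 + 3*h*r^2 + 24*h*r + 18*r^2)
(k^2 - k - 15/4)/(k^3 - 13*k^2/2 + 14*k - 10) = (k + 3/2)/(k^2 - 4*k + 4)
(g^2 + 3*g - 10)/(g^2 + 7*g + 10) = (g - 2)/(g + 2)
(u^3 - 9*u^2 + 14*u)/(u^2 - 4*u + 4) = u*(u - 7)/(u - 2)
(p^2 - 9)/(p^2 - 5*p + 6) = (p + 3)/(p - 2)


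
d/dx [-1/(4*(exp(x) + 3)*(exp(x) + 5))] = (exp(x) + 4)*exp(x)/(2*(exp(x) + 3)^2*(exp(x) + 5)^2)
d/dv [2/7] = 0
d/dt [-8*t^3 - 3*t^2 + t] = -24*t^2 - 6*t + 1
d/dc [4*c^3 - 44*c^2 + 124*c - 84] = 12*c^2 - 88*c + 124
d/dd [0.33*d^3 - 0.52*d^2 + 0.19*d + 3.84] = 0.99*d^2 - 1.04*d + 0.19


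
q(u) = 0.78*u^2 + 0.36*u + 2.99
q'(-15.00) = -23.04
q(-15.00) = 173.09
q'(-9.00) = -13.68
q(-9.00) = 62.93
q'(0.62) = 1.33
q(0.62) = 3.51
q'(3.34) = 5.57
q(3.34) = 12.89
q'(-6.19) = -9.30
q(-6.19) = 30.65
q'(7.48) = 12.03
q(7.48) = 49.32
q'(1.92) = 3.36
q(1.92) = 6.56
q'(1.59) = 2.84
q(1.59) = 5.53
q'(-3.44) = -5.01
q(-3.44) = 10.98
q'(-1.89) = -2.59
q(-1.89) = 5.10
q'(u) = 1.56*u + 0.36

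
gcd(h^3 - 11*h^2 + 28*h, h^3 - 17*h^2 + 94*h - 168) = h^2 - 11*h + 28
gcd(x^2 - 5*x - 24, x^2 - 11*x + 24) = x - 8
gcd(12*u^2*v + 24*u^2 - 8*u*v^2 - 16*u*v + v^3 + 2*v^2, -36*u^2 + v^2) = 6*u - v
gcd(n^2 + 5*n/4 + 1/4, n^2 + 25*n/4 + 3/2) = n + 1/4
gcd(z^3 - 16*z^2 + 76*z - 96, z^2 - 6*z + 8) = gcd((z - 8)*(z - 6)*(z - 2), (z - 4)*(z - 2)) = z - 2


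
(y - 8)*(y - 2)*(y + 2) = y^3 - 8*y^2 - 4*y + 32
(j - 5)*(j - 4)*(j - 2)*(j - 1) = j^4 - 12*j^3 + 49*j^2 - 78*j + 40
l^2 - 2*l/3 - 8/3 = (l - 2)*(l + 4/3)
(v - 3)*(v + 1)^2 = v^3 - v^2 - 5*v - 3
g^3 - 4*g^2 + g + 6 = (g - 3)*(g - 2)*(g + 1)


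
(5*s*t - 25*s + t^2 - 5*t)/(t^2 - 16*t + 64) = (5*s*t - 25*s + t^2 - 5*t)/(t^2 - 16*t + 64)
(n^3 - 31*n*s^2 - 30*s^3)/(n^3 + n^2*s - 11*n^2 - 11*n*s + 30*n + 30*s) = (n^2 - n*s - 30*s^2)/(n^2 - 11*n + 30)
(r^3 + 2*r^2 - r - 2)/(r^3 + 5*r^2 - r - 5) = (r + 2)/(r + 5)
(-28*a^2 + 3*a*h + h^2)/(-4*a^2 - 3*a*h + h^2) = (7*a + h)/(a + h)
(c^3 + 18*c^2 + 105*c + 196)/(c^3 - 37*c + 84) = (c^2 + 11*c + 28)/(c^2 - 7*c + 12)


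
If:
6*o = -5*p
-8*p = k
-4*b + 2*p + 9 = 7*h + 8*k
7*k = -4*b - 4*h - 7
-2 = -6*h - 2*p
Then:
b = -2855/132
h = 26/33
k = 120/11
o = 25/22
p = -15/11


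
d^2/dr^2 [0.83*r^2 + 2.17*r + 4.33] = 1.66000000000000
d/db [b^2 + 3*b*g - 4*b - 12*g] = 2*b + 3*g - 4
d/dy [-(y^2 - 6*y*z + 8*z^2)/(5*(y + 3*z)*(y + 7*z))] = 2*z*(-8*y^2 - 13*y*z + 103*z^2)/(5*(y^4 + 20*y^3*z + 142*y^2*z^2 + 420*y*z^3 + 441*z^4))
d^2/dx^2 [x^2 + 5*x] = 2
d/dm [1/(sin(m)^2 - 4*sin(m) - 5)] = 2*(2 - sin(m))*cos(m)/((sin(m) - 5)^2*(sin(m) + 1)^2)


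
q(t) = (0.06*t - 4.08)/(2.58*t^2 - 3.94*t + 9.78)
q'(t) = (3.94 - 5.16*t)*(0.06*t - 4.08)/(2.58*t^2 - 3.94*t + 9.78)^2 + 0.06/(2.58*t^2 - 3.94*t + 9.78)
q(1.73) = -0.37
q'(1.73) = 0.18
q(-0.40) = -0.35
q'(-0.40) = -0.17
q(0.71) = -0.49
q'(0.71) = -0.01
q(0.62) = -0.49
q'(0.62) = -0.04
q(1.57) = -0.40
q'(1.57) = 0.17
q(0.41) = -0.47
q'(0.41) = -0.09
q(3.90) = -0.11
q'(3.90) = 0.06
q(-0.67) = -0.30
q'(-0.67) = -0.16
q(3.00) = -0.18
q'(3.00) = 0.10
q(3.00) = -0.18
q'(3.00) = 0.10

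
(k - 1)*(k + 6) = k^2 + 5*k - 6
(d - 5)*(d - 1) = d^2 - 6*d + 5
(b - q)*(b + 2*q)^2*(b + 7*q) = b^4 + 10*b^3*q + 21*b^2*q^2 - 4*b*q^3 - 28*q^4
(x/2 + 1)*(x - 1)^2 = x^3/2 - 3*x/2 + 1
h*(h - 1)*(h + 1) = h^3 - h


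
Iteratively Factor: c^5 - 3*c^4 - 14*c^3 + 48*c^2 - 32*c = (c - 2)*(c^4 - c^3 - 16*c^2 + 16*c) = (c - 2)*(c + 4)*(c^3 - 5*c^2 + 4*c) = c*(c - 2)*(c + 4)*(c^2 - 5*c + 4) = c*(c - 2)*(c - 1)*(c + 4)*(c - 4)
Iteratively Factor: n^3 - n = (n + 1)*(n^2 - n) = (n - 1)*(n + 1)*(n)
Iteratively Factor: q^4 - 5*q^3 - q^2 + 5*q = (q + 1)*(q^3 - 6*q^2 + 5*q) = (q - 1)*(q + 1)*(q^2 - 5*q) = (q - 5)*(q - 1)*(q + 1)*(q)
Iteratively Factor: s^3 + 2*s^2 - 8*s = (s - 2)*(s^2 + 4*s) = s*(s - 2)*(s + 4)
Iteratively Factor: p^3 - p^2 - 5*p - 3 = (p + 1)*(p^2 - 2*p - 3) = (p - 3)*(p + 1)*(p + 1)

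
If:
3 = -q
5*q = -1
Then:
No Solution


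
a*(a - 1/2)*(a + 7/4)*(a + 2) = a^4 + 13*a^3/4 + 13*a^2/8 - 7*a/4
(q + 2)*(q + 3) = q^2 + 5*q + 6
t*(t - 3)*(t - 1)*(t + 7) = t^4 + 3*t^3 - 25*t^2 + 21*t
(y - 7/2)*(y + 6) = y^2 + 5*y/2 - 21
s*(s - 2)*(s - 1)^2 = s^4 - 4*s^3 + 5*s^2 - 2*s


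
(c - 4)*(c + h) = c^2 + c*h - 4*c - 4*h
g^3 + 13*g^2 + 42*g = g*(g + 6)*(g + 7)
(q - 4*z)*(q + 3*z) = q^2 - q*z - 12*z^2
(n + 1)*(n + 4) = n^2 + 5*n + 4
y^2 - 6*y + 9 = (y - 3)^2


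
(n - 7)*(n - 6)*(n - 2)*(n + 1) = n^4 - 14*n^3 + 53*n^2 - 16*n - 84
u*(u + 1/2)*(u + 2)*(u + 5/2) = u^4 + 5*u^3 + 29*u^2/4 + 5*u/2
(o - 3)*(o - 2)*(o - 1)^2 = o^4 - 7*o^3 + 17*o^2 - 17*o + 6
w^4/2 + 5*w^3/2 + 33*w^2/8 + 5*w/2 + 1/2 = (w/2 + 1)*(w + 1/2)^2*(w + 2)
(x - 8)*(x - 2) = x^2 - 10*x + 16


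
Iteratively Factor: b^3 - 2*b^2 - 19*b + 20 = (b + 4)*(b^2 - 6*b + 5) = (b - 5)*(b + 4)*(b - 1)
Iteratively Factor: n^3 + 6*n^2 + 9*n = (n)*(n^2 + 6*n + 9) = n*(n + 3)*(n + 3)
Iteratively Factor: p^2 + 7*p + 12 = (p + 3)*(p + 4)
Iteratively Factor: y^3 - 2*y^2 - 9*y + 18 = (y - 3)*(y^2 + y - 6) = (y - 3)*(y + 3)*(y - 2)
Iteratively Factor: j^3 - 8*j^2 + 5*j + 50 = (j + 2)*(j^2 - 10*j + 25) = (j - 5)*(j + 2)*(j - 5)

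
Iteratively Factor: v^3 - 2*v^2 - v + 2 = (v - 2)*(v^2 - 1) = (v - 2)*(v + 1)*(v - 1)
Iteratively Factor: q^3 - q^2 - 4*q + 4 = (q - 2)*(q^2 + q - 2) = (q - 2)*(q + 2)*(q - 1)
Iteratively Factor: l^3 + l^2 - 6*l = (l - 2)*(l^2 + 3*l) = l*(l - 2)*(l + 3)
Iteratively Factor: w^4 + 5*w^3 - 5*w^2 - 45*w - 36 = (w + 4)*(w^3 + w^2 - 9*w - 9) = (w + 3)*(w + 4)*(w^2 - 2*w - 3) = (w - 3)*(w + 3)*(w + 4)*(w + 1)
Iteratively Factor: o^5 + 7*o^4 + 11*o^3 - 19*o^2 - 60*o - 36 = (o - 2)*(o^4 + 9*o^3 + 29*o^2 + 39*o + 18) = (o - 2)*(o + 3)*(o^3 + 6*o^2 + 11*o + 6) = (o - 2)*(o + 2)*(o + 3)*(o^2 + 4*o + 3) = (o - 2)*(o + 1)*(o + 2)*(o + 3)*(o + 3)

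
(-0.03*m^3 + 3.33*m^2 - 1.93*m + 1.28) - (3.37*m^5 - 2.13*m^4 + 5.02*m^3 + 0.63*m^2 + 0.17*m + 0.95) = -3.37*m^5 + 2.13*m^4 - 5.05*m^3 + 2.7*m^2 - 2.1*m + 0.33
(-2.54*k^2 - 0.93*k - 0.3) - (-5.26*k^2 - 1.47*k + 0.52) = 2.72*k^2 + 0.54*k - 0.82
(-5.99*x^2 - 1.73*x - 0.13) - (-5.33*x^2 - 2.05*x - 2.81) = -0.66*x^2 + 0.32*x + 2.68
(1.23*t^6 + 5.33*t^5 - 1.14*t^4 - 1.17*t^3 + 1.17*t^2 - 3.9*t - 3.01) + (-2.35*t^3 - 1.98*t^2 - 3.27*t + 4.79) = 1.23*t^6 + 5.33*t^5 - 1.14*t^4 - 3.52*t^3 - 0.81*t^2 - 7.17*t + 1.78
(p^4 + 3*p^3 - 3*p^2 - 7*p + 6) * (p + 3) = p^5 + 6*p^4 + 6*p^3 - 16*p^2 - 15*p + 18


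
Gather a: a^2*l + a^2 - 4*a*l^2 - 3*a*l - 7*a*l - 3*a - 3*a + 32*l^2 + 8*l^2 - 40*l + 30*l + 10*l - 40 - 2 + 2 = a^2*(l + 1) + a*(-4*l^2 - 10*l - 6) + 40*l^2 - 40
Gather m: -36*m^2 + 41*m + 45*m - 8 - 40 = -36*m^2 + 86*m - 48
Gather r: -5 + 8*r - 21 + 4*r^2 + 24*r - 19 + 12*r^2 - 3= 16*r^2 + 32*r - 48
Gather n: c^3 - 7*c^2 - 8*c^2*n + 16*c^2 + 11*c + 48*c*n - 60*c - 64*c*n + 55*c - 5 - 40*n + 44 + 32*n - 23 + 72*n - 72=c^3 + 9*c^2 + 6*c + n*(-8*c^2 - 16*c + 64) - 56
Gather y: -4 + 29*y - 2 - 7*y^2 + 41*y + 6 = -7*y^2 + 70*y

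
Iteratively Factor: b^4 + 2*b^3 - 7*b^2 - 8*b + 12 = (b - 2)*(b^3 + 4*b^2 + b - 6) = (b - 2)*(b + 3)*(b^2 + b - 2) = (b - 2)*(b + 2)*(b + 3)*(b - 1)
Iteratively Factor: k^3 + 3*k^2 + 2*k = (k)*(k^2 + 3*k + 2) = k*(k + 1)*(k + 2)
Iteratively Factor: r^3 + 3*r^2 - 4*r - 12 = (r + 3)*(r^2 - 4) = (r + 2)*(r + 3)*(r - 2)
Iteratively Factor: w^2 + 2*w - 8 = (w + 4)*(w - 2)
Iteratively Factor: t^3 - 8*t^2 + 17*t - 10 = (t - 5)*(t^2 - 3*t + 2) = (t - 5)*(t - 1)*(t - 2)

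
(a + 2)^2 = a^2 + 4*a + 4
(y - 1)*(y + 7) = y^2 + 6*y - 7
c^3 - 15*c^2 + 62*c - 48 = (c - 8)*(c - 6)*(c - 1)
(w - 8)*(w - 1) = w^2 - 9*w + 8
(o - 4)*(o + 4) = o^2 - 16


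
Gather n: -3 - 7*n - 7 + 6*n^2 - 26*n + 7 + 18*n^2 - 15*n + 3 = 24*n^2 - 48*n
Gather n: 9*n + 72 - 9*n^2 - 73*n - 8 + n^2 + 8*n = -8*n^2 - 56*n + 64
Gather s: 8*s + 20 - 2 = 8*s + 18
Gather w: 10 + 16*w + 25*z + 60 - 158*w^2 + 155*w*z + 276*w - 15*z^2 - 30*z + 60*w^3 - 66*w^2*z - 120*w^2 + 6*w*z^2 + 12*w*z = 60*w^3 + w^2*(-66*z - 278) + w*(6*z^2 + 167*z + 292) - 15*z^2 - 5*z + 70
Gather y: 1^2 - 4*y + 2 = 3 - 4*y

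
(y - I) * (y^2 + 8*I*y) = y^3 + 7*I*y^2 + 8*y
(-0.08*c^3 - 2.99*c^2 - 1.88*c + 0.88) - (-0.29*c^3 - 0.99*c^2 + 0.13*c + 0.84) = 0.21*c^3 - 2.0*c^2 - 2.01*c + 0.04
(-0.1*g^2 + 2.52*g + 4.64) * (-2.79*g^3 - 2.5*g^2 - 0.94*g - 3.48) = 0.279*g^5 - 6.7808*g^4 - 19.1516*g^3 - 13.6208*g^2 - 13.1312*g - 16.1472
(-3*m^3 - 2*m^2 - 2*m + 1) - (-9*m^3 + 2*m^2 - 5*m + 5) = 6*m^3 - 4*m^2 + 3*m - 4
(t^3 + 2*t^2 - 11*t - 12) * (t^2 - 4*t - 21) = t^5 - 2*t^4 - 40*t^3 - 10*t^2 + 279*t + 252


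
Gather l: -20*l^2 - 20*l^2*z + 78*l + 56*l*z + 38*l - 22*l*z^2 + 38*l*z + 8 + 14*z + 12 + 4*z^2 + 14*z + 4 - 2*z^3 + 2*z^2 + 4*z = l^2*(-20*z - 20) + l*(-22*z^2 + 94*z + 116) - 2*z^3 + 6*z^2 + 32*z + 24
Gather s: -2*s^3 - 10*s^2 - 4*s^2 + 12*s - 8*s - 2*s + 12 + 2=-2*s^3 - 14*s^2 + 2*s + 14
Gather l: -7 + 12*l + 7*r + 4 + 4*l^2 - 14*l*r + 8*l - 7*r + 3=4*l^2 + l*(20 - 14*r)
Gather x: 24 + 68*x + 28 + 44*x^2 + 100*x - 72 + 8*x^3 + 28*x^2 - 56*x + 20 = 8*x^3 + 72*x^2 + 112*x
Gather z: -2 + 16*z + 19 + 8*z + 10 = 24*z + 27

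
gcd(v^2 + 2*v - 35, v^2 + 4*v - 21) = v + 7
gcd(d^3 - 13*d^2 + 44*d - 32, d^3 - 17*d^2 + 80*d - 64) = d^2 - 9*d + 8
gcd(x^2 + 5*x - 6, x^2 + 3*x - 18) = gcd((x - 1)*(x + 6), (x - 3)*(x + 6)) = x + 6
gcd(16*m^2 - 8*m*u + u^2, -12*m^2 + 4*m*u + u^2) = 1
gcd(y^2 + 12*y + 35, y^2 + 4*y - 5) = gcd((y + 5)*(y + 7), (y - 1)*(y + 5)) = y + 5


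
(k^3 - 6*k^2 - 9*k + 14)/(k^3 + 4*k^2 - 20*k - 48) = (k^2 - 8*k + 7)/(k^2 + 2*k - 24)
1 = 1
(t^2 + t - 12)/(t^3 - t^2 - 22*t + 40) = (t^2 + t - 12)/(t^3 - t^2 - 22*t + 40)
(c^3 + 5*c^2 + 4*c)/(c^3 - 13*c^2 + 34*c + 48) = c*(c + 4)/(c^2 - 14*c + 48)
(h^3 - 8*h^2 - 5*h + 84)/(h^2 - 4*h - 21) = h - 4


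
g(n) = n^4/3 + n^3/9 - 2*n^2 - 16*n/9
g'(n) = 4*n^3/3 + n^2/3 - 4*n - 16/9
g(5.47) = 247.04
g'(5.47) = 204.54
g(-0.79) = 0.23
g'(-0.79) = 0.93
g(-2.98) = 10.88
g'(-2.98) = -22.18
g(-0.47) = 0.40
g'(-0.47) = 0.04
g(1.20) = -4.13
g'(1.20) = -3.79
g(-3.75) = 38.60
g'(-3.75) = -52.40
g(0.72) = -2.19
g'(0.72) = -3.99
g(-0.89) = 0.13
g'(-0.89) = 1.11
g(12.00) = 6794.67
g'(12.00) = 2302.22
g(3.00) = 6.67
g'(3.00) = 25.22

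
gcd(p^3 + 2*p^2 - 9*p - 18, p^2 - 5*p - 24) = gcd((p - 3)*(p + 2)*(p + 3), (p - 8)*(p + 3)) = p + 3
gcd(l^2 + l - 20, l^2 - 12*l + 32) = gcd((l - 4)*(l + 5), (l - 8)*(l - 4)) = l - 4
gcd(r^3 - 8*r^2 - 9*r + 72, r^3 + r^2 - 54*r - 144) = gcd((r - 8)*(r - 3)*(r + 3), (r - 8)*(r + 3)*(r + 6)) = r^2 - 5*r - 24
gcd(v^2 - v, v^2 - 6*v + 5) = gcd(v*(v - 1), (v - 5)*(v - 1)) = v - 1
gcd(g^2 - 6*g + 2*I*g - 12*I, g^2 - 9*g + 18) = g - 6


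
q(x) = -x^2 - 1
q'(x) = -2*x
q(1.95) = -4.80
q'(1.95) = -3.90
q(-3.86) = -15.90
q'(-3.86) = 7.72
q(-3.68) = -14.54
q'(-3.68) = 7.36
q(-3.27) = -11.69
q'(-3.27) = 6.54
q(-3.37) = -12.36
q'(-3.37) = 6.74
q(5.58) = -32.14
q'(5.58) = -11.16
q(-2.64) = -7.97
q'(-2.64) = 5.28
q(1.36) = -2.85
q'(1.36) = -2.72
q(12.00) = -145.00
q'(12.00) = -24.00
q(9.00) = -82.00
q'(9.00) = -18.00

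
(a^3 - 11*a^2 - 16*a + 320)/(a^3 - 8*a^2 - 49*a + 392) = (a^2 - 3*a - 40)/(a^2 - 49)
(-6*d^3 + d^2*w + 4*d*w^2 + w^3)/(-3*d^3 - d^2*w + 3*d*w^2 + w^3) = (2*d + w)/(d + w)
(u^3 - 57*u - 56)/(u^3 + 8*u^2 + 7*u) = (u - 8)/u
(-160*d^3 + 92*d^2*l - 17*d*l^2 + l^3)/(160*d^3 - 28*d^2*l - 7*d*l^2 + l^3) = (-5*d + l)/(5*d + l)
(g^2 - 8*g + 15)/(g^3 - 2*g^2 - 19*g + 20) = (g - 3)/(g^2 + 3*g - 4)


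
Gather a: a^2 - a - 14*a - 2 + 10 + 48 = a^2 - 15*a + 56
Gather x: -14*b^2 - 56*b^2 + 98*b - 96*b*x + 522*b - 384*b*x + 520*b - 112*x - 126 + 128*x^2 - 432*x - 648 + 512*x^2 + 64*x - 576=-70*b^2 + 1140*b + 640*x^2 + x*(-480*b - 480) - 1350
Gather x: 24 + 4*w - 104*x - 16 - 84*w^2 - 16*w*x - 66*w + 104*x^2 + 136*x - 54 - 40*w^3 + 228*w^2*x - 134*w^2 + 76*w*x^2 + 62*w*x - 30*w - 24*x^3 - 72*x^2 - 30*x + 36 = -40*w^3 - 218*w^2 - 92*w - 24*x^3 + x^2*(76*w + 32) + x*(228*w^2 + 46*w + 2) - 10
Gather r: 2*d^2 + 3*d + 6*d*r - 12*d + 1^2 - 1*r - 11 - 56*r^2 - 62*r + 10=2*d^2 - 9*d - 56*r^2 + r*(6*d - 63)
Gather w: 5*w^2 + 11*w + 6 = 5*w^2 + 11*w + 6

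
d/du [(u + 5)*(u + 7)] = 2*u + 12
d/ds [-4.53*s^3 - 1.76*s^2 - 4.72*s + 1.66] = -13.59*s^2 - 3.52*s - 4.72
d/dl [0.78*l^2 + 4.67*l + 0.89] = 1.56*l + 4.67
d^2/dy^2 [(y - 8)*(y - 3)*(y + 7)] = 6*y - 8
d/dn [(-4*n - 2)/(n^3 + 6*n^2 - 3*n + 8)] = 2*(4*n^3 + 15*n^2 + 12*n - 19)/(n^6 + 12*n^5 + 30*n^4 - 20*n^3 + 105*n^2 - 48*n + 64)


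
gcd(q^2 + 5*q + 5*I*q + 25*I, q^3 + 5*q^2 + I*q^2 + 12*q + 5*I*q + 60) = q + 5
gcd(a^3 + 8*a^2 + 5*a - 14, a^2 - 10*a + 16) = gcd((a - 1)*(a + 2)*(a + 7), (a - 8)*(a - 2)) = 1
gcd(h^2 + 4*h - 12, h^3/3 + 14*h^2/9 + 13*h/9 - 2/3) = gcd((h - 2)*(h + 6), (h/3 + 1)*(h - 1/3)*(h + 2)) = 1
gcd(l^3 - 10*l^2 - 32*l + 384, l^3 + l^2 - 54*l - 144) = l^2 - 2*l - 48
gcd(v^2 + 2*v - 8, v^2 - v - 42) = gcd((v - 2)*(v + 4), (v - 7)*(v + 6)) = 1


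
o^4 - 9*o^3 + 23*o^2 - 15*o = o*(o - 5)*(o - 3)*(o - 1)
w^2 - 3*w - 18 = (w - 6)*(w + 3)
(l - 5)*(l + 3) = l^2 - 2*l - 15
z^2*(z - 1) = z^3 - z^2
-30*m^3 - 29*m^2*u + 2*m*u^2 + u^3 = (-5*m + u)*(m + u)*(6*m + u)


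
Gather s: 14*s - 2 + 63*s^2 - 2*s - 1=63*s^2 + 12*s - 3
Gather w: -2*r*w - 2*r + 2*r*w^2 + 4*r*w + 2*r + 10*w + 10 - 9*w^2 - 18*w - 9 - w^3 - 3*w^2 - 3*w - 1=-w^3 + w^2*(2*r - 12) + w*(2*r - 11)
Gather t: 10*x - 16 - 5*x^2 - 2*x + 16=-5*x^2 + 8*x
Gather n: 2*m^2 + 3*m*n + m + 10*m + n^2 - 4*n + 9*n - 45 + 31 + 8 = 2*m^2 + 11*m + n^2 + n*(3*m + 5) - 6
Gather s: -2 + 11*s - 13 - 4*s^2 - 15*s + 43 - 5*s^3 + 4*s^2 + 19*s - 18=-5*s^3 + 15*s + 10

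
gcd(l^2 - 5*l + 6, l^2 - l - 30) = 1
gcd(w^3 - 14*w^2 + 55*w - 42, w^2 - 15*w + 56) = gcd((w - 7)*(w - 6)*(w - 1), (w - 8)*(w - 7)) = w - 7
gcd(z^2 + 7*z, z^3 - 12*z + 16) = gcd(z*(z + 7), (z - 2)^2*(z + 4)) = 1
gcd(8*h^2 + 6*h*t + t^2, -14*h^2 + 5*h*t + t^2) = 1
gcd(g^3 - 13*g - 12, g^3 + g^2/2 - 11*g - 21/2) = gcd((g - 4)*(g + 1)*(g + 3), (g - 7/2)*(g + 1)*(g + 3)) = g^2 + 4*g + 3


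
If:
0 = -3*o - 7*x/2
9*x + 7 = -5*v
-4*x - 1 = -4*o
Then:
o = 7/52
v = -31/26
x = -3/26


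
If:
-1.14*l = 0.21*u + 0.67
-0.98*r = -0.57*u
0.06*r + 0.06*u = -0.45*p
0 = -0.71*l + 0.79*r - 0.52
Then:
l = -0.62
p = -0.04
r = 0.10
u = 0.17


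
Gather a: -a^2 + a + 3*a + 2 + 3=-a^2 + 4*a + 5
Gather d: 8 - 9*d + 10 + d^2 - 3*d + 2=d^2 - 12*d + 20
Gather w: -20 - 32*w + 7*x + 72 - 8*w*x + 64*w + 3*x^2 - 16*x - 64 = w*(32 - 8*x) + 3*x^2 - 9*x - 12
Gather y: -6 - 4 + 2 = -8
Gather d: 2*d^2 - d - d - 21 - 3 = 2*d^2 - 2*d - 24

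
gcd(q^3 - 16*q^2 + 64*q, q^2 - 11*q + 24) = q - 8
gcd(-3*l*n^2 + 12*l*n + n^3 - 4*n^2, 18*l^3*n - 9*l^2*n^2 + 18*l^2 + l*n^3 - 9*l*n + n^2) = 3*l - n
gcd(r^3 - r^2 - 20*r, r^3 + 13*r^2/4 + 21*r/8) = r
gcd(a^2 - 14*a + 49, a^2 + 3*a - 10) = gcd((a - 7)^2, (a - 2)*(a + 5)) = 1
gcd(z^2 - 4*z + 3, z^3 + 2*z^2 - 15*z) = z - 3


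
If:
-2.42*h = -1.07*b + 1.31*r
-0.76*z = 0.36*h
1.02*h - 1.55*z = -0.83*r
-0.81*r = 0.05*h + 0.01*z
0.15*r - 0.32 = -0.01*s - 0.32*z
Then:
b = 0.00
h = 0.00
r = 0.00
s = 32.00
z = 0.00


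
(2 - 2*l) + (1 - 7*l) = 3 - 9*l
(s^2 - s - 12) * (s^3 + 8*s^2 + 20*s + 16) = s^5 + 7*s^4 - 100*s^2 - 256*s - 192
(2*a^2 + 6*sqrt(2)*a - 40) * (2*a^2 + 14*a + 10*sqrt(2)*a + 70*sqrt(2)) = 4*a^4 + 28*a^3 + 32*sqrt(2)*a^3 + 40*a^2 + 224*sqrt(2)*a^2 - 400*sqrt(2)*a + 280*a - 2800*sqrt(2)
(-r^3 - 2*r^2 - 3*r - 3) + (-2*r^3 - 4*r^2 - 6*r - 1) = -3*r^3 - 6*r^2 - 9*r - 4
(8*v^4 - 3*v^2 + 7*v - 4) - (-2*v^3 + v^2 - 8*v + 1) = 8*v^4 + 2*v^3 - 4*v^2 + 15*v - 5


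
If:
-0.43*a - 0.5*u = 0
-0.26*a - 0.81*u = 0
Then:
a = 0.00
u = 0.00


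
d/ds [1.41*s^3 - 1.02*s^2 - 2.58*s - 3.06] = 4.23*s^2 - 2.04*s - 2.58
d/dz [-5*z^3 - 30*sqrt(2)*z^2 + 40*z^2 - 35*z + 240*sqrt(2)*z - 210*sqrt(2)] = -15*z^2 - 60*sqrt(2)*z + 80*z - 35 + 240*sqrt(2)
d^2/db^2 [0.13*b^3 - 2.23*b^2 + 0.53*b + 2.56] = 0.78*b - 4.46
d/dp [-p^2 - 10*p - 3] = -2*p - 10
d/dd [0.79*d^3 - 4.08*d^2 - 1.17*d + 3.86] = 2.37*d^2 - 8.16*d - 1.17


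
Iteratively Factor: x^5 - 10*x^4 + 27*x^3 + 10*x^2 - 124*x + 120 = (x - 3)*(x^4 - 7*x^3 + 6*x^2 + 28*x - 40) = (x - 5)*(x - 3)*(x^3 - 2*x^2 - 4*x + 8) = (x - 5)*(x - 3)*(x - 2)*(x^2 - 4) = (x - 5)*(x - 3)*(x - 2)^2*(x + 2)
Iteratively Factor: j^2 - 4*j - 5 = (j + 1)*(j - 5)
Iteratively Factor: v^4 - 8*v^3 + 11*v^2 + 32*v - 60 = (v - 5)*(v^3 - 3*v^2 - 4*v + 12) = (v - 5)*(v - 3)*(v^2 - 4) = (v - 5)*(v - 3)*(v - 2)*(v + 2)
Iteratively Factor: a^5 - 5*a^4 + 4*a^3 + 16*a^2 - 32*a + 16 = (a - 2)*(a^4 - 3*a^3 - 2*a^2 + 12*a - 8) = (a - 2)^2*(a^3 - a^2 - 4*a + 4) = (a - 2)^3*(a^2 + a - 2) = (a - 2)^3*(a + 2)*(a - 1)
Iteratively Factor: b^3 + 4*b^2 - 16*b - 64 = (b + 4)*(b^2 - 16) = (b + 4)^2*(b - 4)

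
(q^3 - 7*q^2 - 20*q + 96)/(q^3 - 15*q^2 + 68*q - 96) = (q + 4)/(q - 4)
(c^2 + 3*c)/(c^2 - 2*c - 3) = c*(c + 3)/(c^2 - 2*c - 3)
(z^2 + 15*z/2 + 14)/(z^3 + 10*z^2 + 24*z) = (z + 7/2)/(z*(z + 6))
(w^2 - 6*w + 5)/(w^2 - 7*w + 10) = (w - 1)/(w - 2)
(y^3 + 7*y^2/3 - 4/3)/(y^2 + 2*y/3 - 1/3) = (3*y^2 + 4*y - 4)/(3*y - 1)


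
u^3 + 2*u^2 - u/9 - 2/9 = (u - 1/3)*(u + 1/3)*(u + 2)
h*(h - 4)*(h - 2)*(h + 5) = h^4 - h^3 - 22*h^2 + 40*h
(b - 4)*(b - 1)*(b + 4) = b^3 - b^2 - 16*b + 16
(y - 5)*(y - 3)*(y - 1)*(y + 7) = y^4 - 2*y^3 - 40*y^2 + 146*y - 105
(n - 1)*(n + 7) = n^2 + 6*n - 7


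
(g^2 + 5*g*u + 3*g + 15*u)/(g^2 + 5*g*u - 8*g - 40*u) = (g + 3)/(g - 8)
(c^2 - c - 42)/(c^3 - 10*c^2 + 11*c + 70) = (c + 6)/(c^2 - 3*c - 10)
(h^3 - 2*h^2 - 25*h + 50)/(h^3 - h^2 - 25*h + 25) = (h - 2)/(h - 1)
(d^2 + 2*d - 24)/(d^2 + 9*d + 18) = (d - 4)/(d + 3)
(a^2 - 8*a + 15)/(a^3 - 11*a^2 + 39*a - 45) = 1/(a - 3)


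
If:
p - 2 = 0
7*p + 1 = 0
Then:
No Solution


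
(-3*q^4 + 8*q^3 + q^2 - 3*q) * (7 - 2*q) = 6*q^5 - 37*q^4 + 54*q^3 + 13*q^2 - 21*q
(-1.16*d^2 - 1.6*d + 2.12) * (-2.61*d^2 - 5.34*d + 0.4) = 3.0276*d^4 + 10.3704*d^3 + 2.5468*d^2 - 11.9608*d + 0.848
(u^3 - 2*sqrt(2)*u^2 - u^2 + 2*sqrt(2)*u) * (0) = 0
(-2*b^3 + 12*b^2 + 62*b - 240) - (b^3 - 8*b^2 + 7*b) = -3*b^3 + 20*b^2 + 55*b - 240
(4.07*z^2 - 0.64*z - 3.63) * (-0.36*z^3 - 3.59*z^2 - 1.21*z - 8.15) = -1.4652*z^5 - 14.3809*z^4 - 1.3203*z^3 - 19.3644*z^2 + 9.6083*z + 29.5845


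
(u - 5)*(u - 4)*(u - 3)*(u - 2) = u^4 - 14*u^3 + 71*u^2 - 154*u + 120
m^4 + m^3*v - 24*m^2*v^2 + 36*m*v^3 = m*(m - 3*v)*(m - 2*v)*(m + 6*v)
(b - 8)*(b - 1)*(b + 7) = b^3 - 2*b^2 - 55*b + 56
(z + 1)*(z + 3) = z^2 + 4*z + 3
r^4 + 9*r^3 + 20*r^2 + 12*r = r*(r + 1)*(r + 2)*(r + 6)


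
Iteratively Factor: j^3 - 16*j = (j + 4)*(j^2 - 4*j) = j*(j + 4)*(j - 4)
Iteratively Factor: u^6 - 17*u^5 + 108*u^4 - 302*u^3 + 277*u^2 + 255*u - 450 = (u - 2)*(u^5 - 15*u^4 + 78*u^3 - 146*u^2 - 15*u + 225) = (u - 3)*(u - 2)*(u^4 - 12*u^3 + 42*u^2 - 20*u - 75) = (u - 5)*(u - 3)*(u - 2)*(u^3 - 7*u^2 + 7*u + 15) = (u - 5)*(u - 3)*(u - 2)*(u + 1)*(u^2 - 8*u + 15) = (u - 5)*(u - 3)^2*(u - 2)*(u + 1)*(u - 5)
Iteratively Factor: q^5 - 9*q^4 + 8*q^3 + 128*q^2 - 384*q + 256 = (q - 4)*(q^4 - 5*q^3 - 12*q^2 + 80*q - 64) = (q - 4)^2*(q^3 - q^2 - 16*q + 16) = (q - 4)^3*(q^2 + 3*q - 4) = (q - 4)^3*(q - 1)*(q + 4)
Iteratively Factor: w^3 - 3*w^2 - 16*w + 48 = (w - 4)*(w^2 + w - 12) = (w - 4)*(w - 3)*(w + 4)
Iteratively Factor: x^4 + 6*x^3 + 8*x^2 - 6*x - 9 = (x + 3)*(x^3 + 3*x^2 - x - 3) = (x + 1)*(x + 3)*(x^2 + 2*x - 3) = (x + 1)*(x + 3)^2*(x - 1)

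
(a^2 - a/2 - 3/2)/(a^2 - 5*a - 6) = (a - 3/2)/(a - 6)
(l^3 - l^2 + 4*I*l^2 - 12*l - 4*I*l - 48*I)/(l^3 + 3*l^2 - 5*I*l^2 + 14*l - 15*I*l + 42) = (l^2 + 4*l*(-1 + I) - 16*I)/(l^2 - 5*I*l + 14)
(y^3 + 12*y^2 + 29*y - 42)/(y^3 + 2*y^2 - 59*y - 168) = (y^2 + 5*y - 6)/(y^2 - 5*y - 24)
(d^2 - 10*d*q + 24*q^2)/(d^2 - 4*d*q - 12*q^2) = (d - 4*q)/(d + 2*q)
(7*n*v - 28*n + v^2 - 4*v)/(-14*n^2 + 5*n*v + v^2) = (v - 4)/(-2*n + v)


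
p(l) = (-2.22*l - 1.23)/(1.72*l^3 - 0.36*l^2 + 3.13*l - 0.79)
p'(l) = (-2.22*l - 1.23)*(-5.16*l^2 + 0.72*l - 3.13)/(1.72*l^3 - 0.36*l^2 + 3.13*l - 0.79)^2 - 2.22/(1.72*l^3 - 0.36*l^2 + 3.13*l - 0.79)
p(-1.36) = -0.18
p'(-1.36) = -0.02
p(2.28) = -0.25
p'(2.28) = 0.20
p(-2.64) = -0.11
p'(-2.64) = -0.05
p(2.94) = -0.16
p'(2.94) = 0.10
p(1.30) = -0.64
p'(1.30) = 0.74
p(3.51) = -0.11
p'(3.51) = 0.06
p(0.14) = 4.35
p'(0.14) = 44.73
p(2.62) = -0.20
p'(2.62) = 0.14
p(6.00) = -0.04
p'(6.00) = 0.01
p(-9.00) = -0.01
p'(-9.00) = -0.00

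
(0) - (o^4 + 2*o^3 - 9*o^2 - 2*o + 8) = -o^4 - 2*o^3 + 9*o^2 + 2*o - 8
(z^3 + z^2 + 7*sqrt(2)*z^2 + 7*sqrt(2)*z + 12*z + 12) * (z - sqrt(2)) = z^4 + z^3 + 6*sqrt(2)*z^3 - 2*z^2 + 6*sqrt(2)*z^2 - 12*sqrt(2)*z - 2*z - 12*sqrt(2)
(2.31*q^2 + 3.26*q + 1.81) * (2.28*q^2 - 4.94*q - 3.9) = 5.2668*q^4 - 3.9786*q^3 - 20.9866*q^2 - 21.6554*q - 7.059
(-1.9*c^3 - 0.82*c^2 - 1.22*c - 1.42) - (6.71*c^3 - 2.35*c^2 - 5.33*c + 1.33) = -8.61*c^3 + 1.53*c^2 + 4.11*c - 2.75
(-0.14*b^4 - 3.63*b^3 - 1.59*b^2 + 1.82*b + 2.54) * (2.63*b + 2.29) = -0.3682*b^5 - 9.8675*b^4 - 12.4944*b^3 + 1.1455*b^2 + 10.848*b + 5.8166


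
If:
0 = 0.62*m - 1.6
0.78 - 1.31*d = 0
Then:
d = 0.60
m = 2.58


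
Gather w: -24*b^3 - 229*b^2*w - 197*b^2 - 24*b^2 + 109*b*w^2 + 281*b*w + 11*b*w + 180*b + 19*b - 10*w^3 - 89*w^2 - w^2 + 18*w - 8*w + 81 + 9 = -24*b^3 - 221*b^2 + 199*b - 10*w^3 + w^2*(109*b - 90) + w*(-229*b^2 + 292*b + 10) + 90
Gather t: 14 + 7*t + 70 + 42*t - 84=49*t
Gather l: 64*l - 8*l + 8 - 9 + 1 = 56*l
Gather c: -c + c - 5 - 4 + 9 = 0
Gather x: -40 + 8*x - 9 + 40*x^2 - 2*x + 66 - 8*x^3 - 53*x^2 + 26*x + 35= -8*x^3 - 13*x^2 + 32*x + 52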